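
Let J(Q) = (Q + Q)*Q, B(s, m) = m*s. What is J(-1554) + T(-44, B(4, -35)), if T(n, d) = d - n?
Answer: 4829736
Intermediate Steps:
J(Q) = 2*Q² (J(Q) = (2*Q)*Q = 2*Q²)
J(-1554) + T(-44, B(4, -35)) = 2*(-1554)² + (-35*4 - 1*(-44)) = 2*2414916 + (-140 + 44) = 4829832 - 96 = 4829736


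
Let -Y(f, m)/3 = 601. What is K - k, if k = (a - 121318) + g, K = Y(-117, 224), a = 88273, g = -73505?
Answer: 104747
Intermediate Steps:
Y(f, m) = -1803 (Y(f, m) = -3*601 = -1803)
K = -1803
k = -106550 (k = (88273 - 121318) - 73505 = -33045 - 73505 = -106550)
K - k = -1803 - 1*(-106550) = -1803 + 106550 = 104747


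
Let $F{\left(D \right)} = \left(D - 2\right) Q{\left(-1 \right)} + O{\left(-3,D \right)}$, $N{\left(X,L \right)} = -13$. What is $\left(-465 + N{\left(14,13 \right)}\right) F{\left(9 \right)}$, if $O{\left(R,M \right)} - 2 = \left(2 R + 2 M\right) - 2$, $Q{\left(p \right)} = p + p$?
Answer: $956$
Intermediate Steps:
$Q{\left(p \right)} = 2 p$
$O{\left(R,M \right)} = 2 M + 2 R$ ($O{\left(R,M \right)} = 2 - \left(2 - 2 M - 2 R\right) = 2 + \left(-2 + 2 M + 2 R\right) = 2 M + 2 R$)
$F{\left(D \right)} = -2$ ($F{\left(D \right)} = \left(D - 2\right) 2 \left(-1\right) + \left(2 D + 2 \left(-3\right)\right) = \left(D - 2\right) \left(-2\right) + \left(2 D - 6\right) = \left(-2 + D\right) \left(-2\right) + \left(-6 + 2 D\right) = \left(4 - 2 D\right) + \left(-6 + 2 D\right) = -2$)
$\left(-465 + N{\left(14,13 \right)}\right) F{\left(9 \right)} = \left(-465 - 13\right) \left(-2\right) = \left(-478\right) \left(-2\right) = 956$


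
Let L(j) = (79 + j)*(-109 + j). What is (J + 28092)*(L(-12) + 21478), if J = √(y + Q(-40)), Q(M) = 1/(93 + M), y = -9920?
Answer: 375618132 + 173823*I*√164883/53 ≈ 3.7562e+8 + 1.3317e+6*I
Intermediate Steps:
L(j) = (-109 + j)*(79 + j)
J = 13*I*√164883/53 (J = √(-9920 + 1/(93 - 40)) = √(-9920 + 1/53) = √(-525759/53) = 13*I*√164883/53 ≈ 99.599*I)
(J + 28092)*(L(-12) + 21478) = (13*I*√164883/53 + 28092)*((-8611 + (-12)² - 30*(-12)) + 21478) = (28092 + 13*I*√164883/53)*((-8611 + 144 + 360) + 21478) = (28092 + 13*I*√164883/53)*(-8107 + 21478) = (28092 + 13*I*√164883/53)*13371 = 375618132 + 173823*I*√164883/53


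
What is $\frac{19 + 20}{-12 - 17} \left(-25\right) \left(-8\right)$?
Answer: $- \frac{7800}{29} \approx -268.97$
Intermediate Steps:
$\frac{19 + 20}{-12 - 17} \left(-25\right) \left(-8\right) = \frac{39}{-29} \left(-25\right) \left(-8\right) = 39 \left(- \frac{1}{29}\right) \left(-25\right) \left(-8\right) = \left(- \frac{39}{29}\right) \left(-25\right) \left(-8\right) = \frac{975}{29} \left(-8\right) = - \frac{7800}{29}$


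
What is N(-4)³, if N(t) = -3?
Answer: -27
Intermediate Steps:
N(-4)³ = (-3)³ = -27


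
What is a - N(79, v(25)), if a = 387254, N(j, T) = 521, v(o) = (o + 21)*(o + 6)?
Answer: 386733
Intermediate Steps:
v(o) = (6 + o)*(21 + o) (v(o) = (21 + o)*(6 + o) = (6 + o)*(21 + o))
a - N(79, v(25)) = 387254 - 1*521 = 387254 - 521 = 386733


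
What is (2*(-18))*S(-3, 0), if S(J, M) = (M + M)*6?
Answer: 0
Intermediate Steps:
S(J, M) = 12*M (S(J, M) = (2*M)*6 = 12*M)
(2*(-18))*S(-3, 0) = (2*(-18))*(12*0) = -36*0 = 0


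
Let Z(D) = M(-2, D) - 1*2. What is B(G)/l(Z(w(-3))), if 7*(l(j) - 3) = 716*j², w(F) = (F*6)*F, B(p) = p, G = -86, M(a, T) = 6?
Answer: -602/11477 ≈ -0.052453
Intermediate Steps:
w(F) = 6*F² (w(F) = (6*F)*F = 6*F²)
Z(D) = 4 (Z(D) = 6 - 1*2 = 6 - 2 = 4)
l(j) = 3 + 716*j²/7 (l(j) = 3 + (716*j²)/7 = 3 + 716*j²/7)
B(G)/l(Z(w(-3))) = -86/(3 + (716/7)*4²) = -86/(3 + (716/7)*16) = -86/(3 + 11456/7) = -86/11477/7 = -86*7/11477 = -602/11477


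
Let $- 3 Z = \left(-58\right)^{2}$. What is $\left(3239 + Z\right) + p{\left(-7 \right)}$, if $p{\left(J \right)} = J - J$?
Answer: $\frac{6353}{3} \approx 2117.7$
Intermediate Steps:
$p{\left(J \right)} = 0$
$Z = - \frac{3364}{3}$ ($Z = - \frac{\left(-58\right)^{2}}{3} = \left(- \frac{1}{3}\right) 3364 = - \frac{3364}{3} \approx -1121.3$)
$\left(3239 + Z\right) + p{\left(-7 \right)} = \left(3239 - \frac{3364}{3}\right) + 0 = \frac{6353}{3} + 0 = \frac{6353}{3}$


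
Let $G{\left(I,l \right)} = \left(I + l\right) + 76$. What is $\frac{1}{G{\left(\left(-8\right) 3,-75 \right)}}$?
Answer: $- \frac{1}{23} \approx -0.043478$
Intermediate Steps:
$G{\left(I,l \right)} = 76 + I + l$
$\frac{1}{G{\left(\left(-8\right) 3,-75 \right)}} = \frac{1}{76 - 24 - 75} = \frac{1}{-23} = - \frac{1}{23}$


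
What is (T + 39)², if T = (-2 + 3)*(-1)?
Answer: 1444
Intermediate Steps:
T = -1 (T = 1*(-1) = -1)
(T + 39)² = (-1 + 39)² = 38² = 1444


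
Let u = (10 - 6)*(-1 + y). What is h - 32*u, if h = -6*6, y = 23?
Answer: -2852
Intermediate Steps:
h = -36
u = 88 (u = (10 - 6)*(-1 + 23) = 4*22 = 88)
h - 32*u = -36 - 32*88 = -36 - 2816 = -2852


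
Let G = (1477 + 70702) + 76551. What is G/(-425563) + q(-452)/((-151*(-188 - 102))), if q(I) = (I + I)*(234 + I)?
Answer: 38676832418/9317701885 ≈ 4.1509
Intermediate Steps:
G = 148730 (G = 72179 + 76551 = 148730)
q(I) = 2*I*(234 + I) (q(I) = (2*I)*(234 + I) = 2*I*(234 + I))
G/(-425563) + q(-452)/((-151*(-188 - 102))) = 148730/(-425563) + (2*(-452)*(234 - 452))/((-151*(-188 - 102))) = 148730*(-1/425563) + (2*(-452)*(-218))/((-151*(-290))) = -148730/425563 + 197072/43790 = -148730/425563 + 197072*(1/43790) = -148730/425563 + 98536/21895 = 38676832418/9317701885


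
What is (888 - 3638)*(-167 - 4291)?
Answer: 12259500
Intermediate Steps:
(888 - 3638)*(-167 - 4291) = -2750*(-4458) = 12259500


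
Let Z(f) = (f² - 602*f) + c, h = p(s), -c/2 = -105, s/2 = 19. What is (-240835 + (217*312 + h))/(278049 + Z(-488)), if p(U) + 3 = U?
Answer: -173096/810179 ≈ -0.21365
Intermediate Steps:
s = 38 (s = 2*19 = 38)
c = 210 (c = -2*(-105) = 210)
p(U) = -3 + U
h = 35 (h = -3 + 38 = 35)
Z(f) = 210 + f² - 602*f (Z(f) = (f² - 602*f) + 210 = 210 + f² - 602*f)
(-240835 + (217*312 + h))/(278049 + Z(-488)) = (-240835 + (217*312 + 35))/(278049 + (210 + (-488)² - 602*(-488))) = (-240835 + (67704 + 35))/(278049 + (210 + 238144 + 293776)) = (-240835 + 67739)/(278049 + 532130) = -173096/810179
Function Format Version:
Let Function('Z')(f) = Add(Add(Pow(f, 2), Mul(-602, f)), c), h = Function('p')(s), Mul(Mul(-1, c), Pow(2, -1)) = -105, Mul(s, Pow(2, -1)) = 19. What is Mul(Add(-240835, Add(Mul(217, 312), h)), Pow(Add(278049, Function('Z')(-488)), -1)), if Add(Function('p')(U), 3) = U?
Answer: Rational(-173096, 810179) ≈ -0.21365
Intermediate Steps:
s = 38 (s = Mul(2, 19) = 38)
c = 210 (c = Mul(-2, -105) = 210)
Function('p')(U) = Add(-3, U)
h = 35 (h = Add(-3, 38) = 35)
Function('Z')(f) = Add(210, Pow(f, 2), Mul(-602, f)) (Function('Z')(f) = Add(Add(Pow(f, 2), Mul(-602, f)), 210) = Add(210, Pow(f, 2), Mul(-602, f)))
Mul(Add(-240835, Add(Mul(217, 312), h)), Pow(Add(278049, Function('Z')(-488)), -1)) = Mul(Add(-240835, Add(Mul(217, 312), 35)), Pow(Add(278049, Add(210, Pow(-488, 2), Mul(-602, -488))), -1)) = Mul(Add(-240835, Add(67704, 35)), Pow(Add(278049, Add(210, 238144, 293776)), -1)) = Mul(Add(-240835, 67739), Pow(Add(278049, 532130), -1)) = Mul(-173096, Pow(810179, -1)) = Mul(-173096, Rational(1, 810179)) = Rational(-173096, 810179)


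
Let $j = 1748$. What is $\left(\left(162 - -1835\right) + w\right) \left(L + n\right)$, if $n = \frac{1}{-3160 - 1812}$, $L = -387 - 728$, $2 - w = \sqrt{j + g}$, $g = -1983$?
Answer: $- \frac{11082018219}{4972} + \frac{5543781 i \sqrt{235}}{4972} \approx -2.2289 \cdot 10^{6} + 17093.0 i$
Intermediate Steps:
$w = 2 - i \sqrt{235}$ ($w = 2 - \sqrt{1748 - 1983} = 2 - \sqrt{-235} = 2 - i \sqrt{235} \approx 2.0 - 15.33 i$)
$L = -1115$ ($L = -387 - 728 = -1115$)
$n = - \frac{1}{4972}$ ($n = \frac{1}{-4972} = - \frac{1}{4972} \approx -0.00020113$)
$\left(\left(162 - -1835\right) + w\right) \left(L + n\right) = \left(\left(162 - -1835\right) + \left(2 - i \sqrt{235}\right)\right) \left(-1115 - \frac{1}{4972}\right) = \left(\left(162 + 1835\right) + \left(2 - i \sqrt{235}\right)\right) \left(- \frac{5543781}{4972}\right) = \left(1997 + \left(2 - i \sqrt{235}\right)\right) \left(- \frac{5543781}{4972}\right) = \left(1999 - i \sqrt{235}\right) \left(- \frac{5543781}{4972}\right) = - \frac{11082018219}{4972} + \frac{5543781 i \sqrt{235}}{4972}$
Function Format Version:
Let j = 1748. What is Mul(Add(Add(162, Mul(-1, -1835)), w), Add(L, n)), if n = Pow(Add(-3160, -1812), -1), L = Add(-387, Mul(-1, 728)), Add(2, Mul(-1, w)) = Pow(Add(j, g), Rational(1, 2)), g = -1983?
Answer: Add(Rational(-11082018219, 4972), Mul(Rational(5543781, 4972), I, Pow(235, Rational(1, 2)))) ≈ Add(-2.2289e+6, Mul(17093., I))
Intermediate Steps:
w = Add(2, Mul(-1, I, Pow(235, Rational(1, 2)))) (w = Add(2, Mul(-1, Pow(Add(1748, -1983), Rational(1, 2)))) = Add(2, Mul(-1, Pow(-235, Rational(1, 2)))) = Add(2, Mul(-1, Mul(I, Pow(235, Rational(1, 2))))) = Add(2, Mul(-1, I, Pow(235, Rational(1, 2)))) ≈ Add(2.0000, Mul(-15.330, I)))
L = -1115 (L = Add(-387, -728) = -1115)
n = Rational(-1, 4972) (n = Pow(-4972, -1) = Rational(-1, 4972) ≈ -0.00020113)
Mul(Add(Add(162, Mul(-1, -1835)), w), Add(L, n)) = Mul(Add(Add(162, Mul(-1, -1835)), Add(2, Mul(-1, I, Pow(235, Rational(1, 2))))), Add(-1115, Rational(-1, 4972))) = Mul(Add(Add(162, 1835), Add(2, Mul(-1, I, Pow(235, Rational(1, 2))))), Rational(-5543781, 4972)) = Mul(Add(1997, Add(2, Mul(-1, I, Pow(235, Rational(1, 2))))), Rational(-5543781, 4972)) = Mul(Add(1999, Mul(-1, I, Pow(235, Rational(1, 2)))), Rational(-5543781, 4972)) = Add(Rational(-11082018219, 4972), Mul(Rational(5543781, 4972), I, Pow(235, Rational(1, 2))))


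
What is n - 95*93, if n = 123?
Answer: -8712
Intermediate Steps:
n - 95*93 = 123 - 95*93 = 123 - 8835 = -8712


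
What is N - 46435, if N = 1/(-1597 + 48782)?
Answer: -2191035474/47185 ≈ -46435.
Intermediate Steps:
N = 1/47185 ≈ 2.1193e-5
N - 46435 = 1/47185 - 46435 = -2191035474/47185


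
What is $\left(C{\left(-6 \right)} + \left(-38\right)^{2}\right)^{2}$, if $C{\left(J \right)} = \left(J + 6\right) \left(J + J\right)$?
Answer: $2085136$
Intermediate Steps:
$C{\left(J \right)} = 2 J \left(6 + J\right)$ ($C{\left(J \right)} = \left(6 + J\right) 2 J = 2 J \left(6 + J\right)$)
$\left(C{\left(-6 \right)} + \left(-38\right)^{2}\right)^{2} = \left(2 \left(-6\right) \left(6 - 6\right) + \left(-38\right)^{2}\right)^{2} = \left(2 \left(-6\right) 0 + 1444\right)^{2} = \left(0 + 1444\right)^{2} = 1444^{2} = 2085136$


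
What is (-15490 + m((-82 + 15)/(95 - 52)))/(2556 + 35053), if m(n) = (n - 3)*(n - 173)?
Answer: -27169834/69539041 ≈ -0.39071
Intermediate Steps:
m(n) = (-173 + n)*(-3 + n) (m(n) = (-3 + n)*(-173 + n) = (-173 + n)*(-3 + n))
(-15490 + m((-82 + 15)/(95 - 52)))/(2556 + 35053) = (-15490 + (519 + ((-82 + 15)/(95 - 52))**2 - 176*(-82 + 15)/(95 - 52)))/(2556 + 35053) = (-15490 + (519 + (-67/43)**2 - (-11792)/43))/37609 = (-15490 + (519 + (-67*1/43)**2 - (-11792)/43))*(1/37609) = (-15490 + (519 + (-67/43)**2 - 176*(-67/43)))*(1/37609) = (-15490 + (519 + 4489/1849 + 11792/43))*(1/37609) = (-15490 + 1471176/1849)*(1/37609) = -27169834/1849*1/37609 = -27169834/69539041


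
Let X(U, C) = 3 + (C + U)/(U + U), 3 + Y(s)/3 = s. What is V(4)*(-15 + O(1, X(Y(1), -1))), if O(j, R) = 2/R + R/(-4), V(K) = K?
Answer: -31657/516 ≈ -61.351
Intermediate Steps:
Y(s) = -9 + 3*s
X(U, C) = 3 + (C + U)/(2*U) (X(U, C) = 3 + (C + U)/((2*U)) = 3 + (C + U)*(1/(2*U)) = 3 + (C + U)/(2*U))
O(j, R) = 2/R - R/4 (O(j, R) = 2/R + R*(-¼) = 2/R - R/4)
V(4)*(-15 + O(1, X(Y(1), -1))) = 4*(-15 + (2/(((-1 + 7*(-9 + 3*1))/(2*(-9 + 3*1)))) - (-1 + 7*(-9 + 3*1))/(8*(-9 + 3*1)))) = 4*(-15 + (2/(((-1 + 7*(-9 + 3))/(2*(-9 + 3)))) - (-1 + 7*(-9 + 3))/(8*(-9 + 3)))) = 4*(-15 + (2/(((½)*(-1 + 7*(-6))/(-6))) - (-1 + 7*(-6))/(8*(-6)))) = 4*(-15 + (2/(((½)*(-⅙)*(-1 - 42))) - (-1)*(-1 - 42)/(8*6))) = 4*(-15 + (2/(((½)*(-⅙)*(-43))) - (-1)*(-43)/(8*6))) = 4*(-15 + (2/(43/12) - ¼*43/12)) = 4*(-15 + (2*(12/43) - 43/48)) = 4*(-15 + (24/43 - 43/48)) = 4*(-15 - 697/2064) = 4*(-31657/2064) = -31657/516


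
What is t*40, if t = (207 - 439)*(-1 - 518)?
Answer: 4816320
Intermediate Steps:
t = 120408 (t = -232*(-519) = 120408)
t*40 = 120408*40 = 4816320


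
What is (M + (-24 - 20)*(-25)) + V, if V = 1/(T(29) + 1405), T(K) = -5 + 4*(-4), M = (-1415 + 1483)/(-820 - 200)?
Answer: 22834631/20760 ≈ 1099.9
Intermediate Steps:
M = -1/15 (M = 68/(-1020) = 68*(-1/1020) = -1/15 ≈ -0.066667)
T(K) = -21 (T(K) = -5 - 16 = -21)
V = 1/1384 (V = 1/(-21 + 1405) = 1/1384 ≈ 0.00072254)
(M + (-24 - 20)*(-25)) + V = (-1/15 + (-24 - 20)*(-25)) + 1/1384 = (-1/15 - 44*(-25)) + 1/1384 = (-1/15 + 1100) + 1/1384 = 16499/15 + 1/1384 = 22834631/20760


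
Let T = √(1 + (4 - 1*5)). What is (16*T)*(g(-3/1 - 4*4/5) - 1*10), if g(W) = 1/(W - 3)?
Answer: 0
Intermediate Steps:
T = 0 (T = √(1 + (4 - 5)) = √(1 - 1) = √0 = 0)
g(W) = 1/(-3 + W)
(16*T)*(g(-3/1 - 4*4/5) - 1*10) = (16*0)*(1/(-3 + (-3/1 - 4*4/5)) - 1*10) = 0*(1/(-3 + (-3*1 - 16*⅕)) - 10) = 0*(1/(-3 + (-3 - 16/5)) - 10) = 0*(1/(-3 - 31/5) - 10) = 0*(1/(-46/5) - 10) = 0*(-5/46 - 10) = 0*(-465/46) = 0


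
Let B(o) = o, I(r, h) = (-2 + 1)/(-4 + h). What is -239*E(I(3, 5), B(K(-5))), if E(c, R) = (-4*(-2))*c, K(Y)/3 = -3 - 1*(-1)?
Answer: 1912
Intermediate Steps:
I(r, h) = -1/(-4 + h)
K(Y) = -6 (K(Y) = 3*(-3 - 1*(-1)) = 3*(-3 + 1) = 3*(-2) = -6)
E(c, R) = 8*c
-239*E(I(3, 5), B(K(-5))) = -1912*(-1/(-4 + 5)) = -1912*(-1/1) = -1912*(-1*1) = -1912*(-1) = -239*(-8) = 1912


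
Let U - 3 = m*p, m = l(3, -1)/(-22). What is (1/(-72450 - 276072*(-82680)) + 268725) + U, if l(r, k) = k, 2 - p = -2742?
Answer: 85219267528324811/316973788560 ≈ 2.6885e+5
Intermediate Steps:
p = 2744 (p = 2 - 1*(-2742) = 2 + 2742 = 2744)
m = 1/22 (m = -1/(-22) = -1*(-1/22) = 1/22 ≈ 0.045455)
U = 1405/11 (U = 3 + (1/22)*2744 = 3 + 1372/11 = 1405/11 ≈ 127.73)
(1/(-72450 - 276072*(-82680)) + 268725) + U = (1/(-72450 - 276072*(-82680)) + 268725) + 1405/11 = (-1/82680/(-348522) + 268725) + 1405/11 = (-1/348522*(-1/82680) + 268725) + 1405/11 = (1/28815798960 + 268725) + 1405/11 = 7743525575526001/28815798960 + 1405/11 = 85219267528324811/316973788560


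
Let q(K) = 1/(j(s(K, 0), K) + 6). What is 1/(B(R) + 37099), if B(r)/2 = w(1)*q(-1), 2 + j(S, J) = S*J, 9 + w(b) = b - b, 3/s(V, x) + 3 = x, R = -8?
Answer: 5/185477 ≈ 2.6958e-5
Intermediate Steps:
s(V, x) = 3/(-3 + x)
w(b) = -9 (w(b) = -9 + (b - b) = -9 + 0 = -9)
j(S, J) = -2 + J*S (j(S, J) = -2 + S*J = -2 + J*S)
q(K) = 1/(4 - K) (q(K) = 1/((-2 + K*(3/(-3 + 0))) + 6) = 1/((-2 + K*(3/(-3))) + 6) = 1/((-2 + K*(3*(-⅓))) + 6) = 1/((-2 + K*(-1)) + 6) = 1/((-2 - K) + 6) = 1/(4 - K))
B(r) = -18/5 (B(r) = 2*(-9/(4 - 1*(-1))) = 2*(-9/(4 + 1)) = 2*(-9/5) = -18/5)
1/(B(R) + 37099) = 1/(-18/5 + 37099) = 1/(185477/5) = 5/185477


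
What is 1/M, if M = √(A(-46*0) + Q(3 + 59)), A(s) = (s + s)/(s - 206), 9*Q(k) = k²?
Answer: 3/62 ≈ 0.048387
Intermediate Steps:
Q(k) = k²/9
A(s) = 2*s/(-206 + s) (A(s) = (2*s)/(-206 + s) = 2*s/(-206 + s))
M = 62/3 (M = √(2*(-46*0)/(-206 - 46*0) + (3 + 59)²/9) = √(2*0/(-206 + 0) + (⅑)*62²) = √(2*0/(-206) + (⅑)*3844) = √(2*0*(-1/206) + 3844/9) = √(0 + 3844/9) = √(3844/9) = 62/3 ≈ 20.667)
1/M = 1/(62/3) = 3/62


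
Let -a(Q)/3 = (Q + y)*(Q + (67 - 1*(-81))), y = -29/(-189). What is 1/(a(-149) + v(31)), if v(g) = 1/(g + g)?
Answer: -3906/1744121 ≈ -0.0022395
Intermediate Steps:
v(g) = 1/(2*g)
y = 29/189 (y = -29*(-1/189) = 29/189 ≈ 0.15344)
a(Q) = -3*(148 + Q)*(29/189 + Q) (a(Q) = -3*(Q + 29/189)*(Q + (67 - 1*(-81))) = -3*(29/189 + Q)*(Q + (67 + 81)) = -3*(29/189 + Q)*(Q + 148) = -3*(29/189 + Q)*(148 + Q) = -3*(148 + Q)*(29/189 + Q))
1/(a(-149) + v(31)) = 1/((-4292/63 - 3*(-149)**2 - 28001/63*(-149)) + (1/2)/31) = 1/((-4292/63 - 3*22201 + 4172149/63) + (1/2)*(1/31)) = 1/((-4292/63 - 66603 + 4172149/63) + 1/62) = 1/(-28132/63 + 1/62) = 1/(-1744121/3906) = -3906/1744121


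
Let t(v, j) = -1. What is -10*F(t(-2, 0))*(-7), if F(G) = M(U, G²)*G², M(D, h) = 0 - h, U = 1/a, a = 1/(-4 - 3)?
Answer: -70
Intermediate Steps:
a = -⅐ (a = 1/(-7) = -⅐ ≈ -0.14286)
U = -7 (U = 1/(-⅐) = -7)
M(D, h) = -h
F(G) = -G⁴ (F(G) = (-G²)*G² = -G⁴)
-10*F(t(-2, 0))*(-7) = -(-10)*(-1)⁴*(-7) = -(-10)*(-7) = -10*(-1)*(-7) = 10*(-7) = -70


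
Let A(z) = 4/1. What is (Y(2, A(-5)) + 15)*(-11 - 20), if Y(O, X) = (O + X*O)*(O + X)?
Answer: -2325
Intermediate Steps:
A(z) = 4 (A(z) = 4*1 = 4)
Y(O, X) = (O + X)*(O + O*X) (Y(O, X) = (O + O*X)*(O + X) = (O + X)*(O + O*X))
(Y(2, A(-5)) + 15)*(-11 - 20) = (2*(2 + 4 + 4² + 2*4) + 15)*(-11 - 20) = (2*(2 + 4 + 16 + 8) + 15)*(-31) = (2*30 + 15)*(-31) = (60 + 15)*(-31) = 75*(-31) = -2325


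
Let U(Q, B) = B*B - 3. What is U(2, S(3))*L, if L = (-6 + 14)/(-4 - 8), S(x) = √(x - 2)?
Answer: 4/3 ≈ 1.3333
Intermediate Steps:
S(x) = √(-2 + x)
L = -⅔ (L = 8/(-12) = 8*(-1/12) = -⅔ ≈ -0.66667)
U(Q, B) = -3 + B² (U(Q, B) = B² - 3 = -3 + B²)
U(2, S(3))*L = (-3 + (√(-2 + 3))²)*(-⅔) = (-3 + (√1)²)*(-⅔) = (-3 + 1²)*(-⅔) = (-3 + 1)*(-⅔) = -2*(-⅔) = 4/3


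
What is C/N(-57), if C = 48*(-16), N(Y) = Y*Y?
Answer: -256/1083 ≈ -0.23638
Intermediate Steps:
N(Y) = Y**2
C = -768
C/N(-57) = -768/((-57)**2) = -768/3249 = -768*1/3249 = -256/1083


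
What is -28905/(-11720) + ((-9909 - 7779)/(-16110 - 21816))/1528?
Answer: 6980328655/2829936984 ≈ 2.4666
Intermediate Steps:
-28905/(-11720) + ((-9909 - 7779)/(-16110 - 21816))/1528 = -28905*(-1/11720) - 17688/(-37926)*(1/1528) = 5781/2344 - 17688*(-1/37926)*(1/1528) = 5781/2344 + (2948/6321)*(1/1528) = 5781/2344 + 737/2414622 = 6980328655/2829936984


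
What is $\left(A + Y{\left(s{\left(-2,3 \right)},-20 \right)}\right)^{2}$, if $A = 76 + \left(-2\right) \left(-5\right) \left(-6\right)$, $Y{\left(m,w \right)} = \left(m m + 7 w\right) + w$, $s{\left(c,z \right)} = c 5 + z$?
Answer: $9025$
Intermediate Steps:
$s{\left(c,z \right)} = z + 5 c$ ($s{\left(c,z \right)} = 5 c + z = z + 5 c$)
$Y{\left(m,w \right)} = m^{2} + 8 w$ ($Y{\left(m,w \right)} = \left(m^{2} + 7 w\right) + w = m^{2} + 8 w$)
$A = 16$ ($A = 76 + 10 \left(-6\right) = 76 - 60 = 16$)
$\left(A + Y{\left(s{\left(-2,3 \right)},-20 \right)}\right)^{2} = \left(16 + \left(\left(3 + 5 \left(-2\right)\right)^{2} + 8 \left(-20\right)\right)\right)^{2} = \left(16 - \left(160 - \left(3 - 10\right)^{2}\right)\right)^{2} = \left(16 - \left(160 - \left(-7\right)^{2}\right)\right)^{2} = \left(16 + \left(49 - 160\right)\right)^{2} = \left(16 - 111\right)^{2} = \left(-95\right)^{2} = 9025$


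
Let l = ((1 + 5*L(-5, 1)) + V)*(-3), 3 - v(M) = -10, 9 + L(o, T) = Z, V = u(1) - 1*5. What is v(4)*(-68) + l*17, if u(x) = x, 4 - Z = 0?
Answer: 544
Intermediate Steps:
Z = 4 (Z = 4 - 1*0 = 4 + 0 = 4)
V = -4 (V = 1 - 1*5 = 1 - 5 = -4)
L(o, T) = -5 (L(o, T) = -9 + 4 = -5)
v(M) = 13 (v(M) = 3 - 1*(-10) = 3 + 10 = 13)
l = 84 (l = ((1 + 5*(-5)) - 4)*(-3) = ((1 - 25) - 4)*(-3) = (-24 - 4)*(-3) = -28*(-3) = 84)
v(4)*(-68) + l*17 = 13*(-68) + 84*17 = -884 + 1428 = 544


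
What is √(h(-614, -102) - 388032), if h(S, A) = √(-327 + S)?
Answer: √(-388032 + I*√941) ≈ 0.025 + 622.92*I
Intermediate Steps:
√(h(-614, -102) - 388032) = √(√(-327 - 614) - 388032) = √(√(-941) - 388032) = √(I*√941 - 388032) = √(-388032 + I*√941)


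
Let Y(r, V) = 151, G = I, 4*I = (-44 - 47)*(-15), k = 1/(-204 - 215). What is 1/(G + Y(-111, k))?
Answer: 4/1969 ≈ 0.0020315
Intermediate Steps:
k = -1/419 (k = 1/(-419) = -1/419 ≈ -0.0023866)
I = 1365/4 (I = ((-44 - 47)*(-15))/4 = (-91*(-15))/4 = (¼)*1365 = 1365/4 ≈ 341.25)
G = 1365/4 ≈ 341.25
1/(G + Y(-111, k)) = 1/(1365/4 + 151) = 1/(1969/4) = 4/1969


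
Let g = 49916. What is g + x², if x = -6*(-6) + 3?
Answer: 51437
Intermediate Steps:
x = 39 (x = 36 + 3 = 39)
g + x² = 49916 + 39² = 49916 + 1521 = 51437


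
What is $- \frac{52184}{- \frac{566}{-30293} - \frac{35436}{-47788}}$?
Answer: $- \frac{18885936018664}{275127689} \approx -68644.0$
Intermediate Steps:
$- \frac{52184}{- \frac{566}{-30293} - \frac{35436}{-47788}} = - \frac{52184}{\left(-566\right) \left(- \frac{1}{30293}\right) - - \frac{8859}{11947}} = - \frac{52184}{\frac{566}{30293} + \frac{8859}{11947}} = - \frac{52184}{\frac{275127689}{361910471}} = \left(-52184\right) \frac{361910471}{275127689} = - \frac{18885936018664}{275127689}$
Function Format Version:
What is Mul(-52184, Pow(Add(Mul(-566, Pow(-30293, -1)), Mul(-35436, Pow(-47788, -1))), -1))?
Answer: Rational(-18885936018664, 275127689) ≈ -68644.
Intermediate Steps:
Mul(-52184, Pow(Add(Mul(-566, Pow(-30293, -1)), Mul(-35436, Pow(-47788, -1))), -1)) = Mul(-52184, Pow(Add(Mul(-566, Rational(-1, 30293)), Mul(-35436, Rational(-1, 47788))), -1)) = Mul(-52184, Pow(Add(Rational(566, 30293), Rational(8859, 11947)), -1)) = Mul(-52184, Pow(Rational(275127689, 361910471), -1)) = Mul(-52184, Rational(361910471, 275127689)) = Rational(-18885936018664, 275127689)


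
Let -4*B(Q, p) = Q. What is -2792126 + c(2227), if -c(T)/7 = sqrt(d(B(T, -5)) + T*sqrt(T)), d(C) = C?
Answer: -2792126 - 7*sqrt(-2227 + 8908*sqrt(2227))/2 ≈ -2.7944e+6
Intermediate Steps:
B(Q, p) = -Q/4
c(T) = -7*sqrt(T**(3/2) - T/4) (c(T) = -7*sqrt(-T/4 + T*sqrt(T)) = -7*sqrt(-T/4 + T**(3/2)) = -7*sqrt(T**(3/2) - T/4))
-2792126 + c(2227) = -2792126 - 7*sqrt(-1*2227 + 4*2227**(3/2))/2 = -2792126 - 7*sqrt(-2227 + 4*(2227*sqrt(2227)))/2 = -2792126 - 7*sqrt(-2227 + 8908*sqrt(2227))/2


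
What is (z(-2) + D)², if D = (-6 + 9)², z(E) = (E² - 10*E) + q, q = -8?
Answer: 625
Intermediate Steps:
z(E) = -8 + E² - 10*E (z(E) = (E² - 10*E) - 8 = -8 + E² - 10*E)
D = 9 (D = 3² = 9)
(z(-2) + D)² = ((-8 + (-2)² - 10*(-2)) + 9)² = ((-8 + 4 + 20) + 9)² = (16 + 9)² = 25² = 625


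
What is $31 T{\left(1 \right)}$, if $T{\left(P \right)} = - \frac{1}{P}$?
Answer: $-31$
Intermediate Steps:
$31 T{\left(1 \right)} = 31 \left(- 1^{-1}\right) = 31 \left(\left(-1\right) 1\right) = 31 \left(-1\right) = -31$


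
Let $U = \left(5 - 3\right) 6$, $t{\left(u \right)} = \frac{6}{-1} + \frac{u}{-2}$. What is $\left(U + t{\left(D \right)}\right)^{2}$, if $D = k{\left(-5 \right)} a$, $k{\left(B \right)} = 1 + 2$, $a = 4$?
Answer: $0$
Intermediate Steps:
$k{\left(B \right)} = 3$
$D = 12$ ($D = 3 \cdot 4 = 12$)
$t{\left(u \right)} = -6 - \frac{u}{2}$ ($t{\left(u \right)} = 6 \left(-1\right) + u \left(- \frac{1}{2}\right) = -6 - \frac{u}{2}$)
$U = 12$ ($U = 2 \cdot 6 = 12$)
$\left(U + t{\left(D \right)}\right)^{2} = \left(12 - 12\right)^{2} = 0^{2} = 0$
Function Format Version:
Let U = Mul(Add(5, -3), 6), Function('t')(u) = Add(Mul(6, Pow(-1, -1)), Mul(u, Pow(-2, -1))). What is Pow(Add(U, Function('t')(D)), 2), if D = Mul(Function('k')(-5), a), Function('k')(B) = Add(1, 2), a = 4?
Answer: 0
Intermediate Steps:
Function('k')(B) = 3
D = 12 (D = Mul(3, 4) = 12)
Function('t')(u) = Add(-6, Mul(Rational(-1, 2), u)) (Function('t')(u) = Add(Mul(6, -1), Mul(u, Rational(-1, 2))) = Add(-6, Mul(Rational(-1, 2), u)))
U = 12 (U = Mul(2, 6) = 12)
Pow(Add(U, Function('t')(D)), 2) = Pow(Add(12, Add(-6, Mul(Rational(-1, 2), 12))), 2) = Pow(Add(12, Add(-6, -6)), 2) = Pow(Add(12, -12), 2) = Pow(0, 2) = 0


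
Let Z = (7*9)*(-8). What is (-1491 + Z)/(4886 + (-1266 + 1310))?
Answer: -399/986 ≈ -0.40467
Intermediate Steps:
Z = -504 (Z = 63*(-8) = -504)
(-1491 + Z)/(4886 + (-1266 + 1310)) = (-1491 - 504)/(4886 + (-1266 + 1310)) = -1995/(4886 + 44) = -1995/4930 = -1995*1/4930 = -399/986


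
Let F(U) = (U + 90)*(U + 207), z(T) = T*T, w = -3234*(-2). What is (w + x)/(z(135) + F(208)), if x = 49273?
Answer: 55741/141895 ≈ 0.39283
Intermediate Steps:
w = 6468
z(T) = T²
F(U) = (90 + U)*(207 + U)
(w + x)/(z(135) + F(208)) = (6468 + 49273)/(135² + (18630 + 208² + 297*208)) = 55741/(18225 + (18630 + 43264 + 61776)) = 55741/(18225 + 123670) = 55741/141895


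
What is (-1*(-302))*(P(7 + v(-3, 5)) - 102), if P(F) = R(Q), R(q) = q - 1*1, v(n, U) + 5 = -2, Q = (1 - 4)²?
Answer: -28388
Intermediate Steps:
Q = 9 (Q = (-3)² = 9)
v(n, U) = -7 (v(n, U) = -5 - 2 = -7)
R(q) = -1 + q (R(q) = q - 1 = -1 + q)
P(F) = 8 (P(F) = -1 + 9 = 8)
(-1*(-302))*(P(7 + v(-3, 5)) - 102) = (-1*(-302))*(8 - 102) = 302*(-94) = -28388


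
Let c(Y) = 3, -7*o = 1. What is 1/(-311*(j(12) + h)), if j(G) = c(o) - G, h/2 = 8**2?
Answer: -1/37009 ≈ -2.7020e-5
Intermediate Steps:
h = 128 (h = 2*8**2 = 2*64 = 128)
o = -1/7 (o = -1/7*1 = -1/7 ≈ -0.14286)
j(G) = 3 - G
1/(-311*(j(12) + h)) = 1/(-311*((3 - 1*12) + 128)) = 1/(-311*((3 - 12) + 128)) = 1/(-311*(-9 + 128)) = 1/(-311*119) = 1/(-37009) = -1/37009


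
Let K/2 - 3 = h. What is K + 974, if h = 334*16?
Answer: 11668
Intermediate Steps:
h = 5344
K = 10694 (K = 6 + 2*5344 = 6 + 10688 = 10694)
K + 974 = 10694 + 974 = 11668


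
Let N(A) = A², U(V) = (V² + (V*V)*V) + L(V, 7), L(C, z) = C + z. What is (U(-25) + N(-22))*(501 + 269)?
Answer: -11191180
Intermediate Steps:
U(V) = 7 + V + V² + V³ (U(V) = (V² + (V*V)*V) + (V + 7) = (V² + V²*V) + (7 + V) = (V² + V³) + (7 + V) = 7 + V + V² + V³)
(U(-25) + N(-22))*(501 + 269) = ((7 - 25 + (-25)² + (-25)³) + (-22)²)*(501 + 269) = ((7 - 25 + 625 - 15625) + 484)*770 = (-15018 + 484)*770 = -14534*770 = -11191180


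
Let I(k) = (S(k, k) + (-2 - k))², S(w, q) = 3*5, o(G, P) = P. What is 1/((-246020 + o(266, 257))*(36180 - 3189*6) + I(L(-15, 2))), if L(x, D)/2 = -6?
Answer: -1/4189275473 ≈ -2.3870e-10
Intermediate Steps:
L(x, D) = -12 (L(x, D) = 2*(-6) = -12)
S(w, q) = 15
I(k) = (13 - k)² (I(k) = (15 + (-2 - k))² = (13 - k)²)
1/((-246020 + o(266, 257))*(36180 - 3189*6) + I(L(-15, 2))) = 1/((-246020 + 257)*(36180 - 3189*6) + (-13 - 12)²) = 1/(-245763*(36180 - 19134) + (-25)²) = 1/(-245763*17046 + 625) = 1/(-4189276098 + 625) = 1/(-4189275473) = -1/4189275473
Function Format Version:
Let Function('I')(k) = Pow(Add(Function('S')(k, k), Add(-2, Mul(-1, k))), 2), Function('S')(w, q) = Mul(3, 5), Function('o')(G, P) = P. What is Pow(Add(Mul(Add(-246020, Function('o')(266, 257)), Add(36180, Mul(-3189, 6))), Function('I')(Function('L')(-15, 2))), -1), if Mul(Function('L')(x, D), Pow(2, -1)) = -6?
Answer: Rational(-1, 4189275473) ≈ -2.3870e-10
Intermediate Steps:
Function('L')(x, D) = -12 (Function('L')(x, D) = Mul(2, -6) = -12)
Function('S')(w, q) = 15
Function('I')(k) = Pow(Add(13, Mul(-1, k)), 2) (Function('I')(k) = Pow(Add(15, Add(-2, Mul(-1, k))), 2) = Pow(Add(13, Mul(-1, k)), 2))
Pow(Add(Mul(Add(-246020, Function('o')(266, 257)), Add(36180, Mul(-3189, 6))), Function('I')(Function('L')(-15, 2))), -1) = Pow(Add(Mul(Add(-246020, 257), Add(36180, Mul(-3189, 6))), Pow(Add(-13, -12), 2)), -1) = Pow(Add(Mul(-245763, Add(36180, -19134)), Pow(-25, 2)), -1) = Pow(Add(Mul(-245763, 17046), 625), -1) = Pow(Add(-4189276098, 625), -1) = Pow(-4189275473, -1) = Rational(-1, 4189275473)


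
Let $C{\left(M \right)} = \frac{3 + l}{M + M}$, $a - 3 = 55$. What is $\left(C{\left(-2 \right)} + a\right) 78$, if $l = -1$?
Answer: $4485$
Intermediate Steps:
$a = 58$ ($a = 3 + 55 = 58$)
$C{\left(M \right)} = \frac{1}{M}$ ($C{\left(M \right)} = \frac{3 - 1}{M + M} = \frac{2}{2 M} = 2 \frac{1}{2 M} = \frac{1}{M}$)
$\left(C{\left(-2 \right)} + a\right) 78 = \left(\frac{1}{-2} + 58\right) 78 = \left(- \frac{1}{2} + 58\right) 78 = \frac{115}{2} \cdot 78 = 4485$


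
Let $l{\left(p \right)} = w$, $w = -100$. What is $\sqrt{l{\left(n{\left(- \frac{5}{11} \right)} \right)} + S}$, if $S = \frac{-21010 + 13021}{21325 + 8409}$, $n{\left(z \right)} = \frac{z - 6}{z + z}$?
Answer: $\frac{i \sqrt{88648620526}}{29734} \approx 10.013 i$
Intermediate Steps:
$n{\left(z \right)} = \frac{-6 + z}{2 z}$
$S = - \frac{7989}{29734} \approx -0.26868$
$l{\left(p \right)} = -100$
$\sqrt{l{\left(n{\left(- \frac{5}{11} \right)} \right)} + S} = \sqrt{-100 - \frac{7989}{29734}} = \sqrt{- \frac{2981389}{29734}} = \frac{i \sqrt{88648620526}}{29734}$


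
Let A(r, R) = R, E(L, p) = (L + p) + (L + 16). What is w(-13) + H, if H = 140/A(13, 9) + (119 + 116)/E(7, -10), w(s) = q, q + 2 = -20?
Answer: 191/36 ≈ 5.3056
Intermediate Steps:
q = -22 (q = -2 - 20 = -22)
E(L, p) = 16 + p + 2*L (E(L, p) = (L + p) + (16 + L) = 16 + p + 2*L)
w(s) = -22
H = 983/36 (H = 140/9 + (119 + 116)/(16 - 10 + 2*7) = 140*(⅑) + 235/(16 - 10 + 14) = 140/9 + 235/20 = 140/9 + 235*(1/20) = 140/9 + 47/4 = 983/36 ≈ 27.306)
w(-13) + H = -22 + 983/36 = 191/36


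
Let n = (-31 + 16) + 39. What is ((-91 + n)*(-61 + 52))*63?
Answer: 37989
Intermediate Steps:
n = 24 (n = -15 + 39 = 24)
((-91 + n)*(-61 + 52))*63 = ((-91 + 24)*(-61 + 52))*63 = -67*(-9)*63 = 603*63 = 37989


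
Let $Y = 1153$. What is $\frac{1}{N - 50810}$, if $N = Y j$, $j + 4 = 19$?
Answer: $- \frac{1}{33515} \approx -2.9837 \cdot 10^{-5}$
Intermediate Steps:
$j = 15$ ($j = -4 + 19 = 15$)
$N = 17295$ ($N = 1153 \cdot 15 = 17295$)
$\frac{1}{N - 50810} = \frac{1}{17295 - 50810} = \frac{1}{-33515} = - \frac{1}{33515}$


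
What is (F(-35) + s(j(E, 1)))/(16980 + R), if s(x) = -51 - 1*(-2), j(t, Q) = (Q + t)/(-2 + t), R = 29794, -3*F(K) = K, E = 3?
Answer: -8/10023 ≈ -0.00079816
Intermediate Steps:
F(K) = -K/3
j(t, Q) = (Q + t)/(-2 + t)
s(x) = -49 (s(x) = -51 + 2 = -49)
(F(-35) + s(j(E, 1)))/(16980 + R) = (-⅓*(-35) - 49)/(16980 + 29794) = (35/3 - 49)/46774 = -112/3*1/46774 = -8/10023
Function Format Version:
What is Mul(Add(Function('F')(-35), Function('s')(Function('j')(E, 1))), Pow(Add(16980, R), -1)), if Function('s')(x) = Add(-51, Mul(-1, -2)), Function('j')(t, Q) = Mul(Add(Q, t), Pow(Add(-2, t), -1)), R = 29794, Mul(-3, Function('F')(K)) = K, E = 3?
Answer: Rational(-8, 10023) ≈ -0.00079816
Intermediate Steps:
Function('F')(K) = Mul(Rational(-1, 3), K)
Function('j')(t, Q) = Mul(Pow(Add(-2, t), -1), Add(Q, t))
Function('s')(x) = -49 (Function('s')(x) = Add(-51, 2) = -49)
Mul(Add(Function('F')(-35), Function('s')(Function('j')(E, 1))), Pow(Add(16980, R), -1)) = Mul(Add(Mul(Rational(-1, 3), -35), -49), Pow(Add(16980, 29794), -1)) = Mul(Add(Rational(35, 3), -49), Pow(46774, -1)) = Mul(Rational(-112, 3), Rational(1, 46774)) = Rational(-8, 10023)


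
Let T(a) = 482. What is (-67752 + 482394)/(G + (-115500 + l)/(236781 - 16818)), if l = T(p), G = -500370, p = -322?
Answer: -45602949123/55031500664 ≈ -0.82867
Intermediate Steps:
l = 482
(-67752 + 482394)/(G + (-115500 + l)/(236781 - 16818)) = (-67752 + 482394)/(-500370 + (-115500 + 482)/(236781 - 16818)) = 414642/(-500370 - 115018/219963) = 414642/(-110063001328/219963) = 414642*(-219963/110063001328) = -45602949123/55031500664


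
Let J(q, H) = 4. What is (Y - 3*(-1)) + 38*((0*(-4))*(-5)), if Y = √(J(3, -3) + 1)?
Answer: 3 + √5 ≈ 5.2361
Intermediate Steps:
Y = √5 (Y = √(4 + 1) = √5 ≈ 2.2361)
(Y - 3*(-1)) + 38*((0*(-4))*(-5)) = (√5 - 3*(-1)) + 38*((0*(-4))*(-5)) = (√5 + 3) + 38*(0*(-5)) = (3 + √5) + 38*0 = (3 + √5) + 0 = 3 + √5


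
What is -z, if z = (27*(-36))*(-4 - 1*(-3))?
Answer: -972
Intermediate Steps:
z = 972 (z = -972*(-4 + 3) = -972*(-1) = 972)
-z = -1*972 = -972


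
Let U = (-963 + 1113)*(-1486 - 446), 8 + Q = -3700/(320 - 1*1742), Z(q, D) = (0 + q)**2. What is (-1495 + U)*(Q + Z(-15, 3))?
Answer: -45481927415/711 ≈ -6.3969e+7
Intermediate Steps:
Z(q, D) = q**2
Q = -3838/711 (Q = -8 - 3700/(320 - 1*1742) = -8 - 3700/(320 - 1742) = -8 - 3700/(-1422) = -8 - 3700*(-1/1422) = -8 + 1850/711 = -3838/711 ≈ -5.3980)
U = -289800 (U = 150*(-1932) = -289800)
(-1495 + U)*(Q + Z(-15, 3)) = (-1495 - 289800)*(-3838/711 + (-15)**2) = -291295*(-3838/711 + 225) = -291295*156137/711 = -45481927415/711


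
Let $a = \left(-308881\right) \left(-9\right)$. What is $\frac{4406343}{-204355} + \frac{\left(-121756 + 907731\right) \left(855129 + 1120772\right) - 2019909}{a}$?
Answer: $\frac{317352448869615283}{568092390795} \approx 5.5863 \cdot 10^{5}$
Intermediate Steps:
$a = 2779929$
$\frac{4406343}{-204355} + \frac{\left(-121756 + 907731\right) \left(855129 + 1120772\right) - 2019909}{a} = \frac{4406343}{-204355} + \frac{\left(-121756 + 907731\right) \left(855129 + 1120772\right) - 2019909}{2779929} = 4406343 \left(- \frac{1}{204355}\right) + \left(785975 \cdot 1975901 - 2019909\right) \frac{1}{2779929} = - \frac{4406343}{204355} + \left(1553008788475 - 2019909\right) \frac{1}{2779929} = - \frac{4406343}{204355} + 1553006768566 \cdot \frac{1}{2779929} = - \frac{4406343}{204355} + \frac{1553006768566}{2779929} = \frac{317352448869615283}{568092390795}$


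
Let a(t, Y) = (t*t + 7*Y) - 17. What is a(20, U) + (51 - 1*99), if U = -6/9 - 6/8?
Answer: 3901/12 ≈ 325.08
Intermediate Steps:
U = -17/12 (U = -6*⅑ - 6*⅛ = -⅔ - ¾ = -17/12 ≈ -1.4167)
a(t, Y) = -17 + t² + 7*Y (a(t, Y) = (t² + 7*Y) - 17 = -17 + t² + 7*Y)
a(20, U) + (51 - 1*99) = (-17 + 20² + 7*(-17/12)) + (51 - 1*99) = (-17 + 400 - 119/12) + (51 - 99) = 4477/12 - 48 = 3901/12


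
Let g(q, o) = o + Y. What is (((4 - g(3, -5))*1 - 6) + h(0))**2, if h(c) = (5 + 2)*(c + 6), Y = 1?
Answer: 1936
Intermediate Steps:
g(q, o) = 1 + o (g(q, o) = o + 1 = 1 + o)
h(c) = 42 + 7*c (h(c) = 7*(6 + c) = 42 + 7*c)
(((4 - g(3, -5))*1 - 6) + h(0))**2 = (((4 - (1 - 5))*1 - 6) + (42 + 7*0))**2 = (((4 - 1*(-4))*1 - 6) + (42 + 0))**2 = (((4 + 4)*1 - 6) + 42)**2 = ((8*1 - 6) + 42)**2 = ((8 - 6) + 42)**2 = (2 + 42)**2 = 44**2 = 1936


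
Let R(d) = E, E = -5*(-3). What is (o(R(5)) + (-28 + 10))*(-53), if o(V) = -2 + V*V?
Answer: -10865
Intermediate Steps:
E = 15
R(d) = 15
o(V) = -2 + V²
(o(R(5)) + (-28 + 10))*(-53) = ((-2 + 15²) + (-28 + 10))*(-53) = ((-2 + 225) - 18)*(-53) = (223 - 18)*(-53) = 205*(-53) = -10865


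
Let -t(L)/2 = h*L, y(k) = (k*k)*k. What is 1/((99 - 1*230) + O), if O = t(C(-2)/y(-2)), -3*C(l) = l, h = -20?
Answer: -3/403 ≈ -0.0074442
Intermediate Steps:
y(k) = k³ (y(k) = k²*k = k³)
C(l) = -l/3
t(L) = 40*L (t(L) = -(-40)*L = 40*L)
O = -10/3 (O = 40*((-⅓*(-2))/((-2)³)) = 40*((⅔)/(-8)) = 40*((⅔)*(-⅛)) = 40*(-1/12) = -10/3 ≈ -3.3333)
1/((99 - 1*230) + O) = 1/((99 - 1*230) - 10/3) = 1/((99 - 230) - 10/3) = 1/(-131 - 10/3) = 1/(-403/3) = -3/403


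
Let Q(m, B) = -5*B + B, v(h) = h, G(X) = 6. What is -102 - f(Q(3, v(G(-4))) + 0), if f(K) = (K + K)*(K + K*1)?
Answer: -2406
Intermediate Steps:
Q(m, B) = -4*B
f(K) = 4*K² (f(K) = (2*K)*(K + K) = (2*K)*(2*K) = 4*K²)
-102 - f(Q(3, v(G(-4))) + 0) = -102 - 4*(-4*6 + 0)² = -102 - 4*(-24 + 0)² = -102 - 4*(-24)² = -102 - 4*576 = -102 - 1*2304 = -102 - 2304 = -2406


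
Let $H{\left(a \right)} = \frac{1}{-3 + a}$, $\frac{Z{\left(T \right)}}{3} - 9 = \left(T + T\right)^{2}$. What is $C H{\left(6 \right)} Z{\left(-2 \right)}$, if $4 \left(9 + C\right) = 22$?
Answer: $- \frac{175}{2} \approx -87.5$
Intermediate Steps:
$C = - \frac{7}{2}$ ($C = -9 + \frac{1}{4} \cdot 22 = -9 + \frac{11}{2} = - \frac{7}{2} \approx -3.5$)
$Z{\left(T \right)} = 27 + 12 T^{2}$ ($Z{\left(T \right)} = 27 + 3 \left(T + T\right)^{2} = 27 + 3 \left(2 T\right)^{2} = 27 + 3 \cdot 4 T^{2} = 27 + 12 T^{2}$)
$C H{\left(6 \right)} Z{\left(-2 \right)} = - \frac{7}{2 \left(-3 + 6\right)} \left(27 + 12 \left(-2\right)^{2}\right) = - \frac{7}{2 \cdot 3} \left(27 + 12 \cdot 4\right) = \left(- \frac{7}{2}\right) \frac{1}{3} \left(27 + 48\right) = \left(- \frac{7}{6}\right) 75 = - \frac{175}{2}$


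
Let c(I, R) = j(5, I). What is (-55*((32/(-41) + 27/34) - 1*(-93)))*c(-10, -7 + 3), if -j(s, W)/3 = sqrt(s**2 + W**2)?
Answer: 106970325*sqrt(5)/1394 ≈ 1.7159e+5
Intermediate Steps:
j(s, W) = -3*sqrt(W**2 + s**2) (j(s, W) = -3*sqrt(s**2 + W**2) = -3*sqrt(W**2 + s**2))
c(I, R) = -3*sqrt(25 + I**2) (c(I, R) = -3*sqrt(I**2 + 5**2) = -3*sqrt(I**2 + 25) = -3*sqrt(25 + I**2))
(-55*((32/(-41) + 27/34) - 1*(-93)))*c(-10, -7 + 3) = (-55*((32/(-41) + 27/34) - 1*(-93)))*(-3*sqrt(25 + (-10)**2)) = (-55*((32*(-1/41) + 27*(1/34)) + 93))*(-3*sqrt(25 + 100)) = (-55*((-32/41 + 27/34) + 93))*(-15*sqrt(5)) = (-55*(19/1394 + 93))*(-15*sqrt(5)) = (-55*129661/1394)*(-15*sqrt(5)) = -(-106970325)*sqrt(5)/1394 = 106970325*sqrt(5)/1394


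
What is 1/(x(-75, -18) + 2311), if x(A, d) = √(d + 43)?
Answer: 1/2316 ≈ 0.00043178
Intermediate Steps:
x(A, d) = √(43 + d)
1/(x(-75, -18) + 2311) = 1/(√(43 - 18) + 2311) = 1/(√25 + 2311) = 1/(5 + 2311) = 1/2316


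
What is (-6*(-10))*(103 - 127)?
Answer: -1440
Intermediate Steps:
(-6*(-10))*(103 - 127) = 60*(-24) = -1440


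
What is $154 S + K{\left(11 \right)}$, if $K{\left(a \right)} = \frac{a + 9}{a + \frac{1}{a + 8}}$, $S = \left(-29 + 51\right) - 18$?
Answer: $\frac{12974}{21} \approx 617.81$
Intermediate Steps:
$S = 4$ ($S = 22 - 18 = 4$)
$K{\left(a \right)} = \frac{9 + a}{a + \frac{1}{8 + a}}$
$154 S + K{\left(11 \right)} = 154 \cdot 4 + \frac{72 + 11^{2} + 17 \cdot 11}{1 + 11^{2} + 8 \cdot 11} = 616 + \frac{72 + 121 + 187}{1 + 121 + 88} = 616 + \frac{1}{210} \cdot 380 = 616 + \frac{38}{21} = \frac{12974}{21}$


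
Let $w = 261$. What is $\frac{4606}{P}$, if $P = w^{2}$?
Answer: $\frac{4606}{68121} \approx 0.067615$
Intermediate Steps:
$P = 68121$ ($P = 261^{2} = 68121$)
$\frac{4606}{P} = \frac{4606}{68121}$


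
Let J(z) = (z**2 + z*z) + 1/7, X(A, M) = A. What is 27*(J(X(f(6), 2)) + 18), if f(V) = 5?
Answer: 12879/7 ≈ 1839.9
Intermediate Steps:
J(z) = 1/7 + 2*z**2 (J(z) = (z**2 + z**2) + 1/7 = 2*z**2 + 1/7 = 1/7 + 2*z**2)
27*(J(X(f(6), 2)) + 18) = 27*((1/7 + 2*5**2) + 18) = 27*((1/7 + 2*25) + 18) = 27*((1/7 + 50) + 18) = 27*(351/7 + 18) = 27*(477/7) = 12879/7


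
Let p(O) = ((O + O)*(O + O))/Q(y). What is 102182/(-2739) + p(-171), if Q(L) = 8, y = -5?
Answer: 79886735/5478 ≈ 14583.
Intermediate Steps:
p(O) = O²/2 (p(O) = ((O + O)*(O + O))/8 = ((2*O)*(2*O))*(⅛) = (4*O²)*(⅛) = O²/2)
102182/(-2739) + p(-171) = 102182/(-2739) + (½)*(-171)² = 102182*(-1/2739) + (½)*29241 = -102182/2739 + 29241/2 = 79886735/5478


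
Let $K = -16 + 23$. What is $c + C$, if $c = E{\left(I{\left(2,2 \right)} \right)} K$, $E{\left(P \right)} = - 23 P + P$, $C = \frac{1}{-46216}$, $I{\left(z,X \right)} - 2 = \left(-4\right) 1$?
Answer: $\frac{14234527}{46216} \approx 308.0$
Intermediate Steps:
$I{\left(z,X \right)} = -2$ ($I{\left(z,X \right)} = 2 - 4 = -2$)
$K = 7$
$C = - \frac{1}{46216} \approx -2.1638 \cdot 10^{-5}$
$E{\left(P \right)} = - 22 P$
$c = 308$ ($c = \left(-22\right) \left(-2\right) 7 = 44 \cdot 7 = 308$)
$c + C = 308 - \frac{1}{46216} = \frac{14234527}{46216}$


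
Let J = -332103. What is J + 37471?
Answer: -294632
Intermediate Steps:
J + 37471 = -332103 + 37471 = -294632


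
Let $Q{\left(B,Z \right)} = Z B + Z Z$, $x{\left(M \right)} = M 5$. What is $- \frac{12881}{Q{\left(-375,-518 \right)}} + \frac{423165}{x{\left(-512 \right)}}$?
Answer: $- \frac{19577810207}{118418944} \approx -165.33$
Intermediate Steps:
$x{\left(M \right)} = 5 M$
$Q{\left(B,Z \right)} = Z^{2} + B Z$ ($Q{\left(B,Z \right)} = B Z + Z^{2} = Z^{2} + B Z$)
$- \frac{12881}{Q{\left(-375,-518 \right)}} + \frac{423165}{x{\left(-512 \right)}} = - \frac{12881}{\left(-518\right) \left(-375 - 518\right)} + \frac{423165}{5 \left(-512\right)} = - \frac{12881}{\left(-518\right) \left(-893\right)} + \frac{423165}{-2560} = - \frac{12881}{462574} + 423165 \left(- \frac{1}{2560}\right) = \left(-12881\right) \frac{1}{462574} - \frac{84633}{512} = - \frac{12881}{462574} - \frac{84633}{512} = - \frac{19577810207}{118418944}$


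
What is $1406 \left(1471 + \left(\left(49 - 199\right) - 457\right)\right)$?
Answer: $1214784$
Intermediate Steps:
$1406 \left(1471 + \left(\left(49 - 199\right) - 457\right)\right) = 1406 \left(1471 - 607\right) = 1406 \cdot 864 = 1214784$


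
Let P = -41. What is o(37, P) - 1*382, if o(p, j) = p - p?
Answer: -382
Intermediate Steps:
o(p, j) = 0
o(37, P) - 1*382 = 0 - 1*382 = 0 - 382 = -382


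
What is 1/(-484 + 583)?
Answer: 1/99 ≈ 0.010101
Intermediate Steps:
1/(-484 + 583) = 1/99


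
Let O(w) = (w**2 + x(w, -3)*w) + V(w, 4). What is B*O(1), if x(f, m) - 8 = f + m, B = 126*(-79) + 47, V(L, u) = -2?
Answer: -49535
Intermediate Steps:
B = -9907 (B = -9954 + 47 = -9907)
x(f, m) = 8 + f + m (x(f, m) = 8 + (f + m) = 8 + f + m)
O(w) = -2 + w**2 + w*(5 + w) (O(w) = (w**2 + (8 + w - 3)*w) - 2 = (w**2 + (5 + w)*w) - 2 = (w**2 + w*(5 + w)) - 2 = -2 + w**2 + w*(5 + w))
B*O(1) = -9907*(-2 + 1**2 + 1*(5 + 1)) = -9907*(-2 + 1 + 1*6) = -9907*(-2 + 1 + 6) = -9907*5 = -49535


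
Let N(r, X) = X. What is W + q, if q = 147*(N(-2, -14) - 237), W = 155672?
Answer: 118775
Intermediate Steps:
q = -36897 (q = 147*(-14 - 237) = 147*(-251) = -36897)
W + q = 155672 - 36897 = 118775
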